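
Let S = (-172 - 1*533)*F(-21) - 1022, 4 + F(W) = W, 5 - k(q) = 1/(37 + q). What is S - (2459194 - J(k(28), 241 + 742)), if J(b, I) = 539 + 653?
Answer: -2441399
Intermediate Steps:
k(q) = 5 - 1/(37 + q)
F(W) = -4 + W
J(b, I) = 1192
S = 16603 (S = (-172 - 1*533)*(-4 - 21) - 1022 = (-172 - 533)*(-25) - 1022 = -705*(-25) - 1022 = 17625 - 1022 = 16603)
S - (2459194 - J(k(28), 241 + 742)) = 16603 - (2459194 - 1*1192) = 16603 - (2459194 - 1192) = 16603 - 1*2458002 = 16603 - 2458002 = -2441399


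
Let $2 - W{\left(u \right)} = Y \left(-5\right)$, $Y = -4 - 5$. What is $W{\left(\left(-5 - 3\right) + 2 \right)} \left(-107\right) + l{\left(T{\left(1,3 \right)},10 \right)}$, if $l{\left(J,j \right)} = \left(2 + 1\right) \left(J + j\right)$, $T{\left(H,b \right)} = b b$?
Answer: $4658$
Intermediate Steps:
$T{\left(H,b \right)} = b^{2}$
$l{\left(J,j \right)} = 3 J + 3 j$ ($l{\left(J,j \right)} = 3 \left(J + j\right) = 3 J + 3 j$)
$Y = -9$
$W{\left(u \right)} = -43$ ($W{\left(u \right)} = 2 - \left(-9\right) \left(-5\right) = 2 - 45 = -43$)
$W{\left(\left(-5 - 3\right) + 2 \right)} \left(-107\right) + l{\left(T{\left(1,3 \right)},10 \right)} = \left(-43\right) \left(-107\right) + \left(3 \cdot 3^{2} + 3 \cdot 10\right) = 4601 + \left(3 \cdot 9 + 30\right) = 4601 + \left(27 + 30\right) = 4601 + 57 = 4658$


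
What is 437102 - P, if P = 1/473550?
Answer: 206989652099/473550 ≈ 4.3710e+5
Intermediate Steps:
P = 1/473550 ≈ 2.1117e-6
437102 - P = 437102 - 1*1/473550 = 437102 - 1/473550 = 206989652099/473550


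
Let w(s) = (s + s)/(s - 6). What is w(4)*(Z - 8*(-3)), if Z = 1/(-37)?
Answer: -3548/37 ≈ -95.892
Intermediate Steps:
w(s) = 2*s/(-6 + s) (w(s) = (2*s)/(-6 + s) = 2*s/(-6 + s))
Z = -1/37 ≈ -0.027027
w(4)*(Z - 8*(-3)) = (2*4/(-6 + 4))*(-1/37 - 8*(-3)) = (2*4/(-2))*(-1/37 + 24) = (2*4*(-1/2))*(887/37) = -4*887/37 = -3548/37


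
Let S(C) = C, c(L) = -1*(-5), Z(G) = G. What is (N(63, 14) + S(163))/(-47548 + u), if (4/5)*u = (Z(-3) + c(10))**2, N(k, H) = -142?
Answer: -21/47543 ≈ -0.00044171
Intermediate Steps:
c(L) = 5
u = 5 (u = 5*(-3 + 5)**2/4 = (5/4)*2**2 = (5/4)*4 = 5)
(N(63, 14) + S(163))/(-47548 + u) = (-142 + 163)/(-47548 + 5) = 21/(-47543) = 21*(-1/47543) = -21/47543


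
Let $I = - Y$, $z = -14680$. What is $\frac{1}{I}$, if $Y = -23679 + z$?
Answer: $\frac{1}{38359} \approx 2.6069 \cdot 10^{-5}$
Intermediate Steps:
$Y = -38359$ ($Y = -23679 - 14680 = -38359$)
$I = 38359$ ($I = \left(-1\right) \left(-38359\right) = 38359$)
$\frac{1}{I} = \frac{1}{38359}$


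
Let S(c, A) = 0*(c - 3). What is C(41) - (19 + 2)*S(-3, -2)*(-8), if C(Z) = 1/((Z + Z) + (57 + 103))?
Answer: 1/242 ≈ 0.0041322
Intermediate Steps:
S(c, A) = 0 (S(c, A) = 0*(-3 + c) = 0)
C(Z) = 1/(160 + 2*Z) (C(Z) = 1/(2*Z + 160) = 1/(160 + 2*Z))
C(41) - (19 + 2)*S(-3, -2)*(-8) = 1/(2*(80 + 41)) - (19 + 2)*0*(-8) = (½)/121 - 21*0*(-8) = (½)*(1/121) - 0*(-8) = 1/242 - 1*0 = 1/242 + 0 = 1/242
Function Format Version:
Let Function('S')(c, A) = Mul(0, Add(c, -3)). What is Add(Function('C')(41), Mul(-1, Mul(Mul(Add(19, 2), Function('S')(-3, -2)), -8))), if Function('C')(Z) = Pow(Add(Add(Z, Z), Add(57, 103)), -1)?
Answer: Rational(1, 242) ≈ 0.0041322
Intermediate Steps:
Function('S')(c, A) = 0 (Function('S')(c, A) = Mul(0, Add(-3, c)) = 0)
Function('C')(Z) = Pow(Add(160, Mul(2, Z)), -1) (Function('C')(Z) = Pow(Add(Mul(2, Z), 160), -1) = Pow(Add(160, Mul(2, Z)), -1))
Add(Function('C')(41), Mul(-1, Mul(Mul(Add(19, 2), Function('S')(-3, -2)), -8))) = Add(Mul(Rational(1, 2), Pow(Add(80, 41), -1)), Mul(-1, Mul(Mul(Add(19, 2), 0), -8))) = Add(Mul(Rational(1, 2), Pow(121, -1)), Mul(-1, Mul(Mul(21, 0), -8))) = Add(Mul(Rational(1, 2), Rational(1, 121)), Mul(-1, Mul(0, -8))) = Add(Rational(1, 242), Mul(-1, 0)) = Add(Rational(1, 242), 0) = Rational(1, 242)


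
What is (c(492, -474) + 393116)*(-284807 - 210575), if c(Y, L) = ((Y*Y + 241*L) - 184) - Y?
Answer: -257732393140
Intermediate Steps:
c(Y, L) = -184 + Y² - Y + 241*L (c(Y, L) = ((Y² + 241*L) - 184) - Y = (-184 + Y² + 241*L) - Y = -184 + Y² - Y + 241*L)
(c(492, -474) + 393116)*(-284807 - 210575) = ((-184 + 492² - 1*492 + 241*(-474)) + 393116)*(-284807 - 210575) = ((-184 + 242064 - 492 - 114234) + 393116)*(-495382) = (127154 + 393116)*(-495382) = 520270*(-495382) = -257732393140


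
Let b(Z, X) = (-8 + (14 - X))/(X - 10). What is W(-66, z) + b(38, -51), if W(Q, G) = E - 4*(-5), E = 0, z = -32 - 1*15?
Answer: 1163/61 ≈ 19.066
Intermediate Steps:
z = -47 (z = -32 - 15 = -47)
b(Z, X) = (6 - X)/(-10 + X)
W(Q, G) = 20 (W(Q, G) = 0 - 4*(-5) = 0 + 20 = 20)
W(-66, z) + b(38, -51) = 20 + (6 - 1*(-51))/(-10 - 51) = 20 + (6 + 51)/(-61) = 20 - 1/61*57 = 20 - 57/61 = 1163/61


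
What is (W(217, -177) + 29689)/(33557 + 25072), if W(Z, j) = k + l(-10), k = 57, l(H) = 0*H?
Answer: 29746/58629 ≈ 0.50736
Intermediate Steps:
l(H) = 0
W(Z, j) = 57 (W(Z, j) = 57 + 0 = 57)
(W(217, -177) + 29689)/(33557 + 25072) = (57 + 29689)/(33557 + 25072) = 29746/58629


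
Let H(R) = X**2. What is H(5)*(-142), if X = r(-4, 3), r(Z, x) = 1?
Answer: -142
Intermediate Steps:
X = 1
H(R) = 1 (H(R) = 1**2 = 1)
H(5)*(-142) = 1*(-142) = -142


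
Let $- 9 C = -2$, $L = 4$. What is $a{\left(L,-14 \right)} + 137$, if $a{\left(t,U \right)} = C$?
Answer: $\frac{1235}{9} \approx 137.22$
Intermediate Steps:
$C = \frac{2}{9}$ ($C = \left(- \frac{1}{9}\right) \left(-2\right) = \frac{2}{9} \approx 0.22222$)
$a{\left(t,U \right)} = \frac{2}{9}$
$a{\left(L,-14 \right)} + 137 = \frac{2}{9} + 137 = \frac{1235}{9}$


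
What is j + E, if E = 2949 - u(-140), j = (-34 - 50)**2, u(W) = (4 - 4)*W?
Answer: 10005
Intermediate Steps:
u(W) = 0 (u(W) = 0*W = 0)
j = 7056 (j = (-84)**2 = 7056)
E = 2949 (E = 2949 - 1*0 = 2949 + 0 = 2949)
j + E = 7056 + 2949 = 10005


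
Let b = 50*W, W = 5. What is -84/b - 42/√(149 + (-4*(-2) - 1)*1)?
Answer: -42/125 - 7*√39/13 ≈ -3.6987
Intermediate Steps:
b = 250 (b = 50*5 = 250)
-84/b - 42/√(149 + (-4*(-2) - 1)*1) = -84/250 - 42/√(149 + (-4*(-2) - 1)*1) = -84*1/250 - 42/√(149 + (8 - 1)*1) = -42/125 - 42/√(149 + 7*1) = -42/125 - 42/√(149 + 7) = -42/125 - 42*√39/78 = -42/125 - 7*√39/13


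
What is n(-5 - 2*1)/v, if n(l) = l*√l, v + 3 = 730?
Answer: -7*I*√7/727 ≈ -0.025475*I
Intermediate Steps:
v = 727 (v = -3 + 730 = 727)
n(l) = l^(3/2)
n(-5 - 2*1)/v = (-5 - 2*1)^(3/2)/727 = (-5 - 2)^(3/2)*(1/727) = (-7)^(3/2)*(1/727) = -7*I*√7*(1/727) = -7*I*√7/727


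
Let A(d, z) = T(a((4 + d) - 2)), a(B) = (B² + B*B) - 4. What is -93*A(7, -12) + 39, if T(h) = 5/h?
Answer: 5697/158 ≈ 36.057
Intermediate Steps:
a(B) = -4 + 2*B² (a(B) = (B² + B²) - 4 = 2*B² - 4 = -4 + 2*B²)
A(d, z) = 5/(-4 + 2*(2 + d)²) (A(d, z) = 5/(-4 + 2*((4 + d) - 2)²) = 5/(-4 + 2*(2 + d)²))
-93*A(7, -12) + 39 = -465/(2*(-2 + (2 + 7)²)) + 39 = -465/(2*(-2 + 9²)) + 39 = -465/(2*(-2 + 81)) + 39 = -465/(2*79) + 39 = -93*5/158 + 39 = -465/158 + 39 = 5697/158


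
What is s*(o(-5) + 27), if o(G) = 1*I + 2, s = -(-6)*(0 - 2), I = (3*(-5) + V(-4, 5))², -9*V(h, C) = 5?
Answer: -87796/27 ≈ -3251.7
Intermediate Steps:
V(h, C) = -5/9 (V(h, C) = -⅑*5 = -5/9)
I = 19600/81 (I = (3*(-5) - 5/9)² = (-15 - 5/9)² = (-140/9)² = 19600/81 ≈ 241.98)
s = -12 (s = -(-6)*(-2) = -1*12 = -12)
o(G) = 19762/81 (o(G) = 1*(19600/81) + 2 = 19600/81 + 2 = 19762/81)
s*(o(-5) + 27) = -12*(19762/81 + 27) = -12*21949/81 = -87796/27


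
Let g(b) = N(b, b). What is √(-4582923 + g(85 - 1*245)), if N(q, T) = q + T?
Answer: I*√4583243 ≈ 2140.9*I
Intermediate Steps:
N(q, T) = T + q
g(b) = 2*b (g(b) = b + b = 2*b)
√(-4582923 + g(85 - 1*245)) = √(-4582923 + 2*(85 - 1*245)) = √(-4582923 + 2*(85 - 245)) = √(-4582923 + 2*(-160)) = √(-4582923 - 320) = √(-4583243) = I*√4583243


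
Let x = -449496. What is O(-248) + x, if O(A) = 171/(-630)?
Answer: -31464739/70 ≈ -4.4950e+5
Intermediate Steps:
O(A) = -19/70 (O(A) = 171*(-1/630) = -19/70)
O(-248) + x = -19/70 - 449496 = -31464739/70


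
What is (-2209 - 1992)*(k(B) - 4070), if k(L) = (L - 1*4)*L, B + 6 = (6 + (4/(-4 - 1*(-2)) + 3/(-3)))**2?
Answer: 17110673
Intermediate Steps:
B = 3 (B = -6 + (6 + (4/(-4 - 1*(-2)) + 3/(-3)))**2 = -6 + (6 + (4/(-4 + 2) + 3*(-1/3)))**2 = -6 + (6 + (4/(-2) - 1))**2 = -6 + (6 + (4*(-1/2) - 1))**2 = -6 + (6 + (-2 - 1))**2 = -6 + (6 - 3)**2 = -6 + 3**2 = -6 + 9 = 3)
k(L) = L*(-4 + L) (k(L) = (L - 4)*L = (-4 + L)*L = L*(-4 + L))
(-2209 - 1992)*(k(B) - 4070) = (-2209 - 1992)*(3*(-4 + 3) - 4070) = -4201*(3*(-1) - 4070) = -4201*(-3 - 4070) = -4201*(-4073) = 17110673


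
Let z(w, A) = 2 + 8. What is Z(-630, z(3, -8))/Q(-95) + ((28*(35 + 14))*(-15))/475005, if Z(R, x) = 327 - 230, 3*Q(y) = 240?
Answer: 2961939/2533360 ≈ 1.1692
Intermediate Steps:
z(w, A) = 10
Q(y) = 80 (Q(y) = (1/3)*240 = 80)
Z(R, x) = 97
Z(-630, z(3, -8))/Q(-95) + ((28*(35 + 14))*(-15))/475005 = 97/80 + ((28*(35 + 14))*(-15))/475005 = 97*(1/80) + ((28*49)*(-15))*(1/475005) = 97/80 + (1372*(-15))*(1/475005) = 97/80 - 20580*1/475005 = 97/80 - 1372/31667 = 2961939/2533360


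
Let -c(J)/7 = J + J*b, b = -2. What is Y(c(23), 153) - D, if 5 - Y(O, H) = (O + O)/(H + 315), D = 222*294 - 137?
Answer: -15239645/234 ≈ -65127.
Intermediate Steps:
D = 65131 (D = 65268 - 137 = 65131)
c(J) = 7*J (c(J) = -7*(J + J*(-2)) = -7*(J - 2*J) = -(-7)*J = 7*J)
Y(O, H) = 5 - 2*O/(315 + H) (Y(O, H) = 5 - (O + O)/(H + 315) = 5 - 2*O/(315 + H))
Y(c(23), 153) - D = (1575 - 14*23 + 5*153)/(315 + 153) - 1*65131 = (1575 - 2*161 + 765)/468 - 65131 = (1575 - 322 + 765)/468 - 65131 = (1/468)*2018 - 65131 = 1009/234 - 65131 = -15239645/234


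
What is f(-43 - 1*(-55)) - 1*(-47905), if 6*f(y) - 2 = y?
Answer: 143722/3 ≈ 47907.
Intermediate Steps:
f(y) = 1/3 + y/6
f(-43 - 1*(-55)) - 1*(-47905) = (1/3 + (-43 - 1*(-55))/6) - 1*(-47905) = (1/3 + (-43 + 55)/6) + 47905 = (1/3 + (1/6)*12) + 47905 = (1/3 + 2) + 47905 = 7/3 + 47905 = 143722/3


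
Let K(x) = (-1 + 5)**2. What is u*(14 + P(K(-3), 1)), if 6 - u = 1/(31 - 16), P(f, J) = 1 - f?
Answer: -89/15 ≈ -5.9333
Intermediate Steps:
K(x) = 16 (K(x) = 4**2 = 16)
u = 89/15 (u = 6 - 1/(31 - 16) = 6 - 1/15 = 89/15 ≈ 5.9333)
u*(14 + P(K(-3), 1)) = 89*(14 + (1 - 1*16))/15 = 89*(14 + (1 - 16))/15 = 89*(14 - 15)/15 = (89/15)*(-1) = -89/15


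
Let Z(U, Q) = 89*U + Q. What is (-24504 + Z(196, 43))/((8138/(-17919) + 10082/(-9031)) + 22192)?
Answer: -103230588483/326454480932 ≈ -0.31622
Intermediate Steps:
Z(U, Q) = Q + 89*U
(-24504 + Z(196, 43))/((8138/(-17919) + 10082/(-9031)) + 22192) = (-24504 + (43 + 89*196))/((8138/(-17919) + 10082/(-9031)) + 22192) = (-24504 + (43 + 17444))/((8138*(-1/17919) + 10082*(-1/9031)) + 22192) = (-24504 + 17487)/((-8138/17919 - 10082/9031) + 22192) = -7017/(-23104876/14711499 + 22192) = -7017/326454480932/14711499 = -7017*14711499/326454480932 = -103230588483/326454480932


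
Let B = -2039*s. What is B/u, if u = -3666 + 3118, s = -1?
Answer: -2039/548 ≈ -3.7208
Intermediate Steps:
u = -548
B = 2039 (B = -2039*(-1) = 2039)
B/u = 2039/(-548) = 2039*(-1/548) = -2039/548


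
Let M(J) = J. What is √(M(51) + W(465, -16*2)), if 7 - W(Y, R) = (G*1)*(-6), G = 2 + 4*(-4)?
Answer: I*√26 ≈ 5.099*I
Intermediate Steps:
G = -14 (G = 2 - 16 = -14)
W(Y, R) = -77 (W(Y, R) = 7 - (-14*1)*(-6) = 7 - (-14)*(-6) = 7 - 1*84 = 7 - 84 = -77)
√(M(51) + W(465, -16*2)) = √(51 - 77) = √(-26) = I*√26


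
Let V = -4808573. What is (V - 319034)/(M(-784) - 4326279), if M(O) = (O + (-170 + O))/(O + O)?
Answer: 4020043888/3391801867 ≈ 1.1852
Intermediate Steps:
M(O) = (-170 + 2*O)/(2*O) (M(O) = (-170 + 2*O)/((2*O)) = (-170 + 2*O)*(1/(2*O)) = (-170 + 2*O)/(2*O))
(V - 319034)/(M(-784) - 4326279) = (-4808573 - 319034)/((-85 - 784)/(-784) - 4326279) = -5127607/(-1/784*(-869) - 4326279) = -5127607/(869/784 - 4326279) = -5127607/(-3391801867/784) = -5127607*(-784/3391801867) = 4020043888/3391801867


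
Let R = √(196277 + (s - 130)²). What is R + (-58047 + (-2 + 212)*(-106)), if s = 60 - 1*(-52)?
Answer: -80307 + 47*√89 ≈ -79864.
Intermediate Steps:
s = 112 (s = 60 + 52 = 112)
R = 47*√89 (R = √(196277 + (112 - 130)²) = √(196277 + (-18)²) = √(196277 + 324) = √196601 = 47*√89 ≈ 443.40)
R + (-58047 + (-2 + 212)*(-106)) = 47*√89 + (-58047 + (-2 + 212)*(-106)) = 47*√89 + (-58047 + 210*(-106)) = 47*√89 + (-58047 - 22260) = 47*√89 - 80307 = -80307 + 47*√89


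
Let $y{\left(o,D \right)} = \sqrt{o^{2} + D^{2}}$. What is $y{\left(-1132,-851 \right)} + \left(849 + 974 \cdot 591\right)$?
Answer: $576483 + 25 \sqrt{3209} \approx 5.779 \cdot 10^{5}$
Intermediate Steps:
$y{\left(o,D \right)} = \sqrt{D^{2} + o^{2}}$
$y{\left(-1132,-851 \right)} + \left(849 + 974 \cdot 591\right) = \sqrt{\left(-851\right)^{2} + \left(-1132\right)^{2}} + \left(849 + 974 \cdot 591\right) = \sqrt{724201 + 1281424} + \left(849 + 575634\right) = \sqrt{2005625} + 576483 = 25 \sqrt{3209} + 576483 = 576483 + 25 \sqrt{3209}$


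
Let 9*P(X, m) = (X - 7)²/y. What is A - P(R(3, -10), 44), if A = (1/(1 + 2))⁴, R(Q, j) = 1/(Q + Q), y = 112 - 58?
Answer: -1465/17496 ≈ -0.083733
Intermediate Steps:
y = 54
R(Q, j) = 1/(2*Q)
P(X, m) = (-7 + X)²/486 (P(X, m) = ((X - 7)²/54)/9 = ((-7 + X)²*(1/54))/9 = ((-7 + X)²/54)/9 = (-7 + X)²/486)
A = 1/81 (A = (1/3)⁴ = (⅓)⁴ = 1/81 ≈ 0.012346)
A - P(R(3, -10), 44) = 1/81 - (-7 + (½)/3)²/486 = 1/81 - (-7 + (½)*(⅓))²/486 = 1/81 - (-7 + ⅙)²/486 = 1/81 - (-41/6)²/486 = 1/81 - 1681/(486*36) = 1/81 - 1*1681/17496 = 1/81 - 1681/17496 = -1465/17496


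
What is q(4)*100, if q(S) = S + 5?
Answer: 900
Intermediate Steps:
q(S) = 5 + S
q(4)*100 = (5 + 4)*100 = 9*100 = 900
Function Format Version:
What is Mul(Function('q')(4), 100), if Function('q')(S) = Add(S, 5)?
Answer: 900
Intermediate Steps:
Function('q')(S) = Add(5, S)
Mul(Function('q')(4), 100) = Mul(Add(5, 4), 100) = Mul(9, 100) = 900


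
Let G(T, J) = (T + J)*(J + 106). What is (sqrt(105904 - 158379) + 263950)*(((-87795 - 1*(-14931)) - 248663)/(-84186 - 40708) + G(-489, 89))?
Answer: -1285622647174175/62447 - 48707052365*I*sqrt(2099)/124894 ≈ -2.0587e+10 - 1.7867e+7*I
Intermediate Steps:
G(T, J) = (106 + J)*(J + T) (G(T, J) = (J + T)*(106 + J) = (106 + J)*(J + T))
(sqrt(105904 - 158379) + 263950)*(((-87795 - 1*(-14931)) - 248663)/(-84186 - 40708) + G(-489, 89)) = (sqrt(105904 - 158379) + 263950)*(((-87795 - 1*(-14931)) - 248663)/(-84186 - 40708) + (89**2 + 106*89 + 106*(-489) + 89*(-489))) = (sqrt(-52475) + 263950)*(((-87795 + 14931) - 248663)/(-124894) + (7921 + 9434 - 51834 - 43521)) = (5*I*sqrt(2099) + 263950)*((-72864 - 248663)*(-1/124894) - 78000) = (263950 + 5*I*sqrt(2099))*(-321527*(-1/124894) - 78000) = (263950 + 5*I*sqrt(2099))*(321527/124894 - 78000) = (263950 + 5*I*sqrt(2099))*(-9741410473/124894) = -1285622647174175/62447 - 48707052365*I*sqrt(2099)/124894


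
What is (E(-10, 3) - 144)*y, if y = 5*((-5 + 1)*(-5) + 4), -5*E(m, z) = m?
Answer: -17040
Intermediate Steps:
E(m, z) = -m/5
y = 120 (y = 5*(-4*(-5) + 4) = 5*(20 + 4) = 5*24 = 120)
(E(-10, 3) - 144)*y = (-1/5*(-10) - 144)*120 = (2 - 144)*120 = -142*120 = -17040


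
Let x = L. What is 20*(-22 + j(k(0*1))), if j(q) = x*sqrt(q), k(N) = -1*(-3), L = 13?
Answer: -440 + 260*sqrt(3) ≈ 10.333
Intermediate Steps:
x = 13
k(N) = 3
j(q) = 13*sqrt(q)
20*(-22 + j(k(0*1))) = 20*(-22 + 13*sqrt(3)) = -440 + 260*sqrt(3)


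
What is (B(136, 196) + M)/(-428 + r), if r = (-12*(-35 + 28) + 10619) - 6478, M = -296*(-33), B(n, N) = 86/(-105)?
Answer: 1025554/398685 ≈ 2.5723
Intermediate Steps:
B(n, N) = -86/105 (B(n, N) = 86*(-1/105) = -86/105)
M = 9768
r = 4225 (r = (-12*(-7) + 10619) - 6478 = (84 + 10619) - 6478 = 10703 - 6478 = 4225)
(B(136, 196) + M)/(-428 + r) = (-86/105 + 9768)/(-428 + 4225) = (1025554/105)/3797 = (1025554/105)*(1/3797) = 1025554/398685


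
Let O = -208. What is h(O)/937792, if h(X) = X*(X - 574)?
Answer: 5083/29306 ≈ 0.17345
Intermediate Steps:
h(X) = X*(-574 + X)
h(O)/937792 = -208*(-574 - 208)/937792 = -208*(-782)*(1/937792) = 162656*(1/937792) = 5083/29306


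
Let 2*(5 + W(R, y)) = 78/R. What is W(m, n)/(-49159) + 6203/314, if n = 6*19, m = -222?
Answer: 5641295690/285564631 ≈ 19.755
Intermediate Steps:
n = 114
W(R, y) = -5 + 39/R (W(R, y) = -5 + (78/R)/2 = -5 + 39/R)
W(m, n)/(-49159) + 6203/314 = (-5 + 39/(-222))/(-49159) + 6203/314 = (-5 + 39*(-1/222))*(-1/49159) + 6203*(1/314) = (-5 - 13/74)*(-1/49159) + 6203/314 = -383/74*(-1/49159) + 6203/314 = 383/3637766 + 6203/314 = 5641295690/285564631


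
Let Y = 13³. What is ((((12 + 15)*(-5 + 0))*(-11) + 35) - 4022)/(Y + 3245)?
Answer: -417/907 ≈ -0.45976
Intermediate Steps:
Y = 2197
((((12 + 15)*(-5 + 0))*(-11) + 35) - 4022)/(Y + 3245) = ((((12 + 15)*(-5 + 0))*(-11) + 35) - 4022)/(2197 + 3245) = (((27*(-5))*(-11) + 35) - 4022)/5442 = ((-135*(-11) + 35) - 4022)*(1/5442) = ((1485 + 35) - 4022)*(1/5442) = (1520 - 4022)*(1/5442) = -2502*1/5442 = -417/907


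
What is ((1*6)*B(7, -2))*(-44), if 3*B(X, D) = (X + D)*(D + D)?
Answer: 1760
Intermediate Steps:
B(X, D) = 2*D*(D + X)/3 (B(X, D) = ((X + D)*(D + D))/3 = ((D + X)*(2*D))/3 = (2*D*(D + X))/3 = 2*D*(D + X)/3)
((1*6)*B(7, -2))*(-44) = ((1*6)*((⅔)*(-2)*(-2 + 7)))*(-44) = (6*((⅔)*(-2)*5))*(-44) = (6*(-20/3))*(-44) = -40*(-44) = 1760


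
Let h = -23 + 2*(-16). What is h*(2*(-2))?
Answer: 220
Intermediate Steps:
h = -55 (h = -23 - 32 = -55)
h*(2*(-2)) = -110*(-2) = -55*(-4) = 220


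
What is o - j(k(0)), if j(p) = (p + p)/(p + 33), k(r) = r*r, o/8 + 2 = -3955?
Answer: -31656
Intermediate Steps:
o = -31656 (o = -16 + 8*(-3955) = -16 - 31640 = -31656)
k(r) = r**2
j(p) = 2*p/(33 + p) (j(p) = (2*p)/(33 + p) = 2*p/(33 + p))
o - j(k(0)) = -31656 - 2*0**2/(33 + 0**2) = -31656 - 2*0/(33 + 0) = -31656 - 2*0/33 = -31656 - 1*0 = -31656 + 0 = -31656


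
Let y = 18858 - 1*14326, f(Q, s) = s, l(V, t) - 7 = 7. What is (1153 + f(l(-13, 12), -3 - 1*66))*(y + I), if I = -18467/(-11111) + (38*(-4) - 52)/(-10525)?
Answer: 2120734216476/431525 ≈ 4.9145e+6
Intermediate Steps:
l(V, t) = 14 (l(V, t) = 7 + 7 = 14)
y = 4532 (y = 18858 - 14326 = 4532)
I = 196631819/116943275 (I = -18467*(-1/11111) + (-152 - 52)*(-1/10525) = 18467/11111 - 204*(-1/10525) = 18467/11111 + 204/10525 = 196631819/116943275 ≈ 1.6814)
(1153 + f(l(-13, 12), -3 - 1*66))*(y + I) = (1153 + (-3 - 1*66))*(4532 + 196631819/116943275) = (1153 + (-3 - 66))*(530183554119/116943275) = (1153 - 69)*(530183554119/116943275) = 1084*(530183554119/116943275) = 2120734216476/431525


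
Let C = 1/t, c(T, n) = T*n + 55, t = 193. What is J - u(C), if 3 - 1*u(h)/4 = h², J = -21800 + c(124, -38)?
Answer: -985943777/37249 ≈ -26469.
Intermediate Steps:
c(T, n) = 55 + T*n
J = -26457 (J = -21800 + (55 + 124*(-38)) = -21800 + (55 - 4712) = -21800 - 4657 = -26457)
C = 1/193 ≈ 0.0051813
u(h) = 12 - 4*h²
J - u(C) = -26457 - (12 - 4*(1/193)²) = -26457 - (12 - 4*1/37249) = -26457 - (12 - 4/37249) = -26457 - 1*446984/37249 = -26457 - 446984/37249 = -985943777/37249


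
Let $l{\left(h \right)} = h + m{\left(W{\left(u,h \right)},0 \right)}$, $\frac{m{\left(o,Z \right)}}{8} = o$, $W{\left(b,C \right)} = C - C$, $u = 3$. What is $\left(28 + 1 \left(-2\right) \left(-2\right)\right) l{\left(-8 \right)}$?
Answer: $-256$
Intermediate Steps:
$W{\left(b,C \right)} = 0$
$m{\left(o,Z \right)} = 8 o$
$l{\left(h \right)} = h$ ($l{\left(h \right)} = h + 8 \cdot 0 = h + 0 = h$)
$\left(28 + 1 \left(-2\right) \left(-2\right)\right) l{\left(-8 \right)} = \left(28 + 1 \left(-2\right) \left(-2\right)\right) \left(-8\right) = \left(28 - -4\right) \left(-8\right) = \left(28 + 4\right) \left(-8\right) = 32 \left(-8\right) = -256$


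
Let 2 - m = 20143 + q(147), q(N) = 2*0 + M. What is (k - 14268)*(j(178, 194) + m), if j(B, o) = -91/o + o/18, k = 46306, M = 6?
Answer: -563206622597/873 ≈ -6.4514e+8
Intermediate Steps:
q(N) = 6 (q(N) = 2*0 + 6 = 0 + 6 = 6)
j(B, o) = -91/o + o/18 (j(B, o) = -91/o + o*(1/18) = -91/o + o/18)
m = -20147 (m = 2 - (20143 + 6) = 2 - 1*20149 = 2 - 20149 = -20147)
(k - 14268)*(j(178, 194) + m) = (46306 - 14268)*((-91/194 + (1/18)*194) - 20147) = 32038*((-91*1/194 + 97/9) - 20147) = 32038*((-91/194 + 97/9) - 20147) = 32038*(17999/1746 - 20147) = 32038*(-35158663/1746) = -563206622597/873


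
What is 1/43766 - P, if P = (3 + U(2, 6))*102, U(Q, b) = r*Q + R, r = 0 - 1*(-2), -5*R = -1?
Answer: -160708747/218830 ≈ -734.40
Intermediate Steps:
R = ⅕ (R = -⅕*(-1) = ⅕ ≈ 0.20000)
r = 2 (r = 0 + 2 = 2)
U(Q, b) = ⅕ + 2*Q (U(Q, b) = 2*Q + ⅕ = ⅕ + 2*Q)
P = 3672/5 (P = (3 + (⅕ + 2*2))*102 = (3 + (⅕ + 4))*102 = (3 + 21/5)*102 = (36/5)*102 = 3672/5 ≈ 734.40)
1/43766 - P = 1/43766 - 1*3672/5 = 1/43766 - 3672/5 = -160708747/218830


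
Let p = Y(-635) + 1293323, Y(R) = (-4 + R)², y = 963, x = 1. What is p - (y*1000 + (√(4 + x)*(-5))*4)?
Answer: 738644 + 20*√5 ≈ 7.3869e+5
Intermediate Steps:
p = 1701644 (p = (-4 - 635)² + 1293323 = (-639)² + 1293323 = 408321 + 1293323 = 1701644)
p - (y*1000 + (√(4 + x)*(-5))*4) = 1701644 - (963*1000 + (√(4 + 1)*(-5))*4) = 1701644 - (963000 + (√5*(-5))*4) = 1701644 - (963000 - 5*√5*4) = 1701644 - (963000 - 20*√5) = 1701644 + (-963000 + 20*√5) = 738644 + 20*√5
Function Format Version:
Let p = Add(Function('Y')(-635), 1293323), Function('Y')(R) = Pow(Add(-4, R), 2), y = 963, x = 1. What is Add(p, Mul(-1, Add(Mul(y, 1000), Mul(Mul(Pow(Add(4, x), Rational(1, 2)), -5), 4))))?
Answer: Add(738644, Mul(20, Pow(5, Rational(1, 2)))) ≈ 7.3869e+5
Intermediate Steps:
p = 1701644 (p = Add(Pow(Add(-4, -635), 2), 1293323) = Add(Pow(-639, 2), 1293323) = Add(408321, 1293323) = 1701644)
Add(p, Mul(-1, Add(Mul(y, 1000), Mul(Mul(Pow(Add(4, x), Rational(1, 2)), -5), 4)))) = Add(1701644, Mul(-1, Add(Mul(963, 1000), Mul(Mul(Pow(Add(4, 1), Rational(1, 2)), -5), 4)))) = Add(1701644, Mul(-1, Add(963000, Mul(Mul(Pow(5, Rational(1, 2)), -5), 4)))) = Add(1701644, Mul(-1, Add(963000, Mul(Mul(-5, Pow(5, Rational(1, 2))), 4)))) = Add(1701644, Mul(-1, Add(963000, Mul(-20, Pow(5, Rational(1, 2)))))) = Add(1701644, Add(-963000, Mul(20, Pow(5, Rational(1, 2))))) = Add(738644, Mul(20, Pow(5, Rational(1, 2))))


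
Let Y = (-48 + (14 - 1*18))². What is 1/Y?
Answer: 1/2704 ≈ 0.00036982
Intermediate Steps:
Y = 2704 (Y = (-48 + (14 - 18))² = (-48 - 4)² = (-52)² = 2704)
1/Y = 1/2704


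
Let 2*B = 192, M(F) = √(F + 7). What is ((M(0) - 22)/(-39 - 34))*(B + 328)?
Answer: 9328/73 - 424*√7/73 ≈ 112.41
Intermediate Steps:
M(F) = √(7 + F)
B = 96 (B = (½)*192 = 96)
((M(0) - 22)/(-39 - 34))*(B + 328) = ((√(7 + 0) - 22)/(-39 - 34))*(96 + 328) = ((√7 - 22)/(-73))*424 = ((-22 + √7)*(-1/73))*424 = (22/73 - √7/73)*424 = 9328/73 - 424*√7/73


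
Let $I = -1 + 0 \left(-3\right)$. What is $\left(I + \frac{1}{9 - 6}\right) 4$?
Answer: $- \frac{8}{3} \approx -2.6667$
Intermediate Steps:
$I = -1$ ($I = -1 + 0 = -1$)
$\left(I + \frac{1}{9 - 6}\right) 4 = \left(-1 + \frac{1}{9 - 6}\right) 4 = \left(-1 + \frac{1}{3}\right) 4 = \left(- \frac{2}{3}\right) 4 = - \frac{8}{3}$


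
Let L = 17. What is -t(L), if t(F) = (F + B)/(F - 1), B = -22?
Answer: 5/16 ≈ 0.31250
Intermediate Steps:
t(F) = (-22 + F)/(-1 + F) (t(F) = (F - 22)/(F - 1) = (-22 + F)/(-1 + F))
-t(L) = -(-22 + 17)/(-1 + 17) = -(-5)/16 = -1*(-5/16) = 5/16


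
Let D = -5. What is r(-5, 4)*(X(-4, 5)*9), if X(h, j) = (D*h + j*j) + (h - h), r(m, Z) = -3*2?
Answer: -2430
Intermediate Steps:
r(m, Z) = -6
X(h, j) = j² - 5*h (X(h, j) = (-5*h + j*j) + (h - h) = (-5*h + j²) + 0 = (j² - 5*h) + 0 = j² - 5*h)
r(-5, 4)*(X(-4, 5)*9) = -6*(5² - 5*(-4))*9 = -6*(25 + 20)*9 = -270*9 = -6*405 = -2430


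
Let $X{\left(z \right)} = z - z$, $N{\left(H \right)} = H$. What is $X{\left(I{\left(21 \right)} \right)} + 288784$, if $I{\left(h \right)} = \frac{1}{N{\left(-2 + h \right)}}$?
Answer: $288784$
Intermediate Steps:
$I{\left(h \right)} = \frac{1}{-2 + h}$
$X{\left(z \right)} = 0$
$X{\left(I{\left(21 \right)} \right)} + 288784 = 0 + 288784 = 288784$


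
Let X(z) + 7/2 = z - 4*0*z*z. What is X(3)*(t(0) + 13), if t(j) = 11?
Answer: -12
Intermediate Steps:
X(z) = -7/2 + z (X(z) = -7/2 + (z - 4*0*z*z) = -7/2 + (z - 0*z) = -7/2 + (z - 4*0) = -7/2 + (z + 0) = -7/2 + z)
X(3)*(t(0) + 13) = (-7/2 + 3)*(11 + 13) = -½*24 = -12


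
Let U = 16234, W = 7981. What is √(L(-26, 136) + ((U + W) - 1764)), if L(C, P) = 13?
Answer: 24*√39 ≈ 149.88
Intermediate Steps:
√(L(-26, 136) + ((U + W) - 1764)) = √(13 + ((16234 + 7981) - 1764)) = √(13 + (24215 - 1764)) = √(13 + 22451) = √22464 = 24*√39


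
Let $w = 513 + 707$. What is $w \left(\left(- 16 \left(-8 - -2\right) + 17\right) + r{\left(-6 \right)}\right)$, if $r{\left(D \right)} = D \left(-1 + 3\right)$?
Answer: $123220$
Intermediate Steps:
$r{\left(D \right)} = 2 D$ ($r{\left(D \right)} = D 2 = 2 D$)
$w = 1220$
$w \left(\left(- 16 \left(-8 - -2\right) + 17\right) + r{\left(-6 \right)}\right) = 1220 \left(\left(- 16 \left(-8 - -2\right) + 17\right) + 2 \left(-6\right)\right) = 1220 \left(\left(- 16 \left(-8 + 2\right) + 17\right) - 12\right) = 1220 \left(\left(\left(-16\right) \left(-6\right) + 17\right) - 12\right) = 1220 \left(\left(96 + 17\right) - 12\right) = 1220 \left(113 - 12\right) = 1220 \cdot 101 = 123220$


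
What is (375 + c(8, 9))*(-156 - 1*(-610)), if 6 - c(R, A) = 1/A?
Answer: 1556312/9 ≈ 1.7292e+5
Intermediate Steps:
c(R, A) = 6 - 1/A
(375 + c(8, 9))*(-156 - 1*(-610)) = (375 + (6 - 1/9))*(-156 - 1*(-610)) = (375 + (6 - 1*⅑))*(-156 + 610) = (375 + (6 - ⅑))*454 = (375 + 53/9)*454 = (3428/9)*454 = 1556312/9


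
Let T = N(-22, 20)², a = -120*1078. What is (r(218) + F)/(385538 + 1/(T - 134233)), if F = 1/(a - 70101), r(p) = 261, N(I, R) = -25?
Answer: 2318513875520/3424809270855161 ≈ 0.00067698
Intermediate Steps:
a = -129360
F = -1/199461 (F = 1/(-129360 - 70101) = 1/(-199461) = -1/199461 ≈ -5.0135e-6)
T = 625 (T = (-25)² = 625)
(r(218) + F)/(385538 + 1/(T - 134233)) = (261 - 1/199461)/(385538 + 1/(625 - 134233)) = 52059320/(199461*(385538 + 1/(-133608))) = 52059320/(199461*(385538 - 1/133608)) = 52059320/(199461*(51510961103/133608)) = (52059320/199461)*(133608/51510961103) = 2318513875520/3424809270855161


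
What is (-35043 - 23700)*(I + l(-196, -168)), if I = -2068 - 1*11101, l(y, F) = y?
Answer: 785100195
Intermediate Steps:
I = -13169 (I = -2068 - 11101 = -13169)
(-35043 - 23700)*(I + l(-196, -168)) = (-35043 - 23700)*(-13169 - 196) = -58743*(-13365) = 785100195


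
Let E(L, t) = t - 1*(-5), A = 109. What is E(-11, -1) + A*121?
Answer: 13193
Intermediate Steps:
E(L, t) = 5 + t (E(L, t) = t + 5 = 5 + t)
E(-11, -1) + A*121 = (5 - 1) + 109*121 = 4 + 13189 = 13193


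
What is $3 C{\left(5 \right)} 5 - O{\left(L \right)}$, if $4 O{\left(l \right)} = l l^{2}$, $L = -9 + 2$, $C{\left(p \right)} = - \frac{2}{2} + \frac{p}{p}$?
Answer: $\frac{343}{4} \approx 85.75$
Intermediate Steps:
$C{\left(p \right)} = 0$ ($C{\left(p \right)} = \left(-2\right) \frac{1}{2} + 1 = -1 + 1 = 0$)
$L = -7$
$O{\left(l \right)} = \frac{l^{3}}{4}$ ($O{\left(l \right)} = \frac{l l^{2}}{4} = \frac{l^{3}}{4}$)
$3 C{\left(5 \right)} 5 - O{\left(L \right)} = 3 \cdot 0 \cdot 5 - \frac{\left(-7\right)^{3}}{4} = 0 \cdot 5 - \frac{1}{4} \left(-343\right) = 0 - - \frac{343}{4} = 0 + \frac{343}{4} = \frac{343}{4}$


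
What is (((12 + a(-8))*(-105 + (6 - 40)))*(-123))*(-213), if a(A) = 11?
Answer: -83758203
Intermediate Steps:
(((12 + a(-8))*(-105 + (6 - 40)))*(-123))*(-213) = (((12 + 11)*(-105 + (6 - 40)))*(-123))*(-213) = ((23*(-105 - 34))*(-123))*(-213) = ((23*(-139))*(-123))*(-213) = -3197*(-123)*(-213) = 393231*(-213) = -83758203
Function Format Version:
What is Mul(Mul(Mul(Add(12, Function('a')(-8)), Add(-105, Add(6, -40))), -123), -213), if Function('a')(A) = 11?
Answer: -83758203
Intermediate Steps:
Mul(Mul(Mul(Add(12, Function('a')(-8)), Add(-105, Add(6, -40))), -123), -213) = Mul(Mul(Mul(Add(12, 11), Add(-105, Add(6, -40))), -123), -213) = Mul(Mul(Mul(23, Add(-105, -34)), -123), -213) = Mul(Mul(Mul(23, -139), -123), -213) = Mul(Mul(-3197, -123), -213) = Mul(393231, -213) = -83758203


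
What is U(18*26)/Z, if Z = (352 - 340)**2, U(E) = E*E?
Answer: 1521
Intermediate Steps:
U(E) = E**2
Z = 144 (Z = 12**2 = 144)
U(18*26)/Z = (18*26)**2/144 = 468**2*(1/144) = 219024*(1/144) = 1521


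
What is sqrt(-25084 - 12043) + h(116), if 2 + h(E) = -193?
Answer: -195 + I*sqrt(37127) ≈ -195.0 + 192.68*I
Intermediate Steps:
h(E) = -195 (h(E) = -2 - 193 = -195)
sqrt(-25084 - 12043) + h(116) = sqrt(-25084 - 12043) - 195 = sqrt(-37127) - 195 = I*sqrt(37127) - 195 = -195 + I*sqrt(37127)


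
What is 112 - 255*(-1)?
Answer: 367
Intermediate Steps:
112 - 255*(-1) = 112 - 85*(-3) = 112 + 255 = 367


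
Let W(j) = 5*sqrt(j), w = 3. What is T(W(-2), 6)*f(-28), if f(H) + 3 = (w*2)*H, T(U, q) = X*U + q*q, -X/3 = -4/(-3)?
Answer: -6156 + 3420*I*sqrt(2) ≈ -6156.0 + 4836.6*I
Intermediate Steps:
X = -4 (X = -(-12)/(-3) = -(-12)*(-1)/3 = -3*4/3 = -4)
T(U, q) = q**2 - 4*U (T(U, q) = -4*U + q*q = -4*U + q**2 = q**2 - 4*U)
f(H) = -3 + 6*H (f(H) = -3 + (3*2)*H = -3 + 6*H)
T(W(-2), 6)*f(-28) = (6**2 - 20*sqrt(-2))*(-3 + 6*(-28)) = (36 - 20*I*sqrt(2))*(-3 - 168) = (36 - 20*I*sqrt(2))*(-171) = -6156 + 3420*I*sqrt(2)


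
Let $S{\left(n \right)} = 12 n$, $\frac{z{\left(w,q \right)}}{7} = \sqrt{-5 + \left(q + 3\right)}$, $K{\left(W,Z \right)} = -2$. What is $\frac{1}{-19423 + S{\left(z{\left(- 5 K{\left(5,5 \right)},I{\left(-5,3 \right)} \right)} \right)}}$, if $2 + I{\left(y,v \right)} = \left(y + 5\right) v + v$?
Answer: $- \frac{19423}{377259985} - \frac{84 i}{377259985} \approx -5.1484 \cdot 10^{-5} - 2.2266 \cdot 10^{-7} i$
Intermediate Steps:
$I{\left(y,v \right)} = -2 + v + v \left(5 + y\right)$ ($I{\left(y,v \right)} = -2 + \left(\left(y + 5\right) v + v\right) = -2 + \left(\left(5 + y\right) v + v\right) = -2 + \left(v \left(5 + y\right) + v\right) = -2 + \left(v + v \left(5 + y\right)\right) = -2 + v + v \left(5 + y\right)$)
$z{\left(w,q \right)} = 7 \sqrt{-2 + q}$ ($z{\left(w,q \right)} = 7 \sqrt{-5 + \left(q + 3\right)} = 7 \sqrt{-5 + \left(3 + q\right)} = 7 \sqrt{-2 + q}$)
$\frac{1}{-19423 + S{\left(z{\left(- 5 K{\left(5,5 \right)},I{\left(-5,3 \right)} \right)} \right)}} = \frac{1}{-19423 + 12 \cdot 7 \sqrt{-2 + \left(-2 + 6 \cdot 3 + 3 \left(-5\right)\right)}} = \frac{1}{-19423 + 12 \cdot 7 \sqrt{-2 - -1}} = \frac{1}{-19423 + 12 \cdot 7 \sqrt{-2 + 1}} = \frac{1}{-19423 + 12 \cdot 7 \sqrt{-1}} = \frac{1}{-19423 + 12 \cdot 7 i} = \frac{1}{-19423 + 84 i} = \frac{-19423 - 84 i}{377259985}$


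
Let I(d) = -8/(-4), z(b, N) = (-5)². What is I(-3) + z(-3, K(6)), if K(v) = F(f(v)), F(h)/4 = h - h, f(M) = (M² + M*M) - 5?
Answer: 27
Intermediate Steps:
f(M) = -5 + 2*M² (f(M) = (M² + M²) - 5 = 2*M² - 5 = -5 + 2*M²)
F(h) = 0 (F(h) = 4*(h - h) = 4*0 = 0)
K(v) = 0
z(b, N) = 25
I(d) = 2 (I(d) = -8*(-¼) = 2)
I(-3) + z(-3, K(6)) = 2 + 25 = 27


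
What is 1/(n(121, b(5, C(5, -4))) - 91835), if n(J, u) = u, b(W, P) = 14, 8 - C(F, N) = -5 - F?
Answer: -1/91821 ≈ -1.0891e-5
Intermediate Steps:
C(F, N) = 13 + F (C(F, N) = 8 - (-5 - F) = 8 + (5 + F) = 13 + F)
1/(n(121, b(5, C(5, -4))) - 91835) = 1/(14 - 91835) = 1/(-91821) = -1/91821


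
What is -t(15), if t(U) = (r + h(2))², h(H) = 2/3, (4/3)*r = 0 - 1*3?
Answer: -361/144 ≈ -2.5069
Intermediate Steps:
r = -9/4 (r = 3*(0 - 1*3)/4 = 3*(0 - 3)/4 = (¾)*(-3) = -9/4 ≈ -2.2500)
h(H) = ⅔ (h(H) = 2*(⅓) = ⅔)
t(U) = 361/144 (t(U) = (-9/4 + ⅔)² = (-19/12)² = 361/144)
-t(15) = -1*361/144 = -361/144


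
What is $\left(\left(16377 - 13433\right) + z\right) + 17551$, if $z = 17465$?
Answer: $37960$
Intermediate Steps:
$\left(\left(16377 - 13433\right) + z\right) + 17551 = \left(\left(16377 - 13433\right) + 17465\right) + 17551 = \left(2944 + 17465\right) + 17551 = 20409 + 17551 = 37960$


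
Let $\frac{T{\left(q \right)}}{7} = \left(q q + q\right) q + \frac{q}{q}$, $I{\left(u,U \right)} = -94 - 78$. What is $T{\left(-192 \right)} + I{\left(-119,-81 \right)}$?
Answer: $-49287333$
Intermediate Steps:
$I{\left(u,U \right)} = -172$
$T{\left(q \right)} = 7 + 7 q \left(q + q^{2}\right)$ ($T{\left(q \right)} = 7 \left(\left(q q + q\right) q + \frac{q}{q}\right) = 7 \left(\left(q^{2} + q\right) q + 1\right) = 7 \left(\left(q + q^{2}\right) q + 1\right) = 7 \left(q \left(q + q^{2}\right) + 1\right) = 7 \left(1 + q \left(q + q^{2}\right)\right) = 7 + 7 q \left(q + q^{2}\right)$)
$T{\left(-192 \right)} + I{\left(-119,-81 \right)} = \left(7 + 7 \left(-192\right)^{2} + 7 \left(-192\right)^{3}\right) - 172 = \left(7 + 7 \cdot 36864 + 7 \left(-7077888\right)\right) - 172 = \left(7 + 258048 - 49545216\right) - 172 = -49287161 - 172 = -49287333$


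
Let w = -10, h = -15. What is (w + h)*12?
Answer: -300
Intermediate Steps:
(w + h)*12 = (-10 - 15)*12 = -25*12 = -300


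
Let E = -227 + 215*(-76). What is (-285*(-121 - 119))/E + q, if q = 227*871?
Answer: 3275509139/16567 ≈ 1.9771e+5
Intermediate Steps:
q = 197717
E = -16567 (E = -227 - 16340 = -16567)
(-285*(-121 - 119))/E + q = -285*(-121 - 119)/(-16567) + 197717 = -285*(-240)*(-1/16567) + 197717 = 68400*(-1/16567) + 197717 = -68400/16567 + 197717 = 3275509139/16567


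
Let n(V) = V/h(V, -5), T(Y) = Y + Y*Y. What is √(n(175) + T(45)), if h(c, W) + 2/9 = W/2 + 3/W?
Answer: 6*√5009745/299 ≈ 44.915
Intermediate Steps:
h(c, W) = -2/9 + W/2 + 3/W (h(c, W) = -2/9 + (W/2 + 3/W) = -2/9 + W/2 + 3/W)
T(Y) = Y + Y²
n(V) = -90*V/299 (n(V) = V/(-2/9 + (½)*(-5) + 3/(-5)) = V/(-2/9 - 5/2 + 3*(-⅕)) = V/(-2/9 - 5/2 - ⅗) = V/(-299/90) = V*(-90/299) = -90*V/299)
√(n(175) + T(45)) = √(-90/299*175 + 45*(1 + 45)) = √(-15750/299 + 45*46) = √(-15750/299 + 2070) = √(603180/299) = 6*√5009745/299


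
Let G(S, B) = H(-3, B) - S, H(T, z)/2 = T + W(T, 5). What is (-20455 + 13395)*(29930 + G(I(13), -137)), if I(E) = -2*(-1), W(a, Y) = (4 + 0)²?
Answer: -211475240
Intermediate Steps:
W(a, Y) = 16 (W(a, Y) = 4² = 16)
H(T, z) = 32 + 2*T (H(T, z) = 2*(T + 16) = 2*(16 + T) = 32 + 2*T)
I(E) = 2
G(S, B) = 26 - S (G(S, B) = (32 + 2*(-3)) - S = (32 - 6) - S = 26 - S)
(-20455 + 13395)*(29930 + G(I(13), -137)) = (-20455 + 13395)*(29930 + (26 - 1*2)) = -7060*(29930 + (26 - 2)) = -7060*(29930 + 24) = -7060*29954 = -211475240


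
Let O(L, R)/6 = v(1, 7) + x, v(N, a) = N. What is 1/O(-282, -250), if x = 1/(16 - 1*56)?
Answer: 20/117 ≈ 0.17094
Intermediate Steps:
x = -1/40 (x = 1/(16 - 56) = 1/(-40) = -1/40 ≈ -0.025000)
O(L, R) = 117/20 (O(L, R) = 6*(1 - 1/40) = 6*(39/40) = 117/20)
1/O(-282, -250) = 1/(117/20) = 20/117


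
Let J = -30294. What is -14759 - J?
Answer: 15535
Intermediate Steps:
-14759 - J = -14759 - 1*(-30294) = -14759 + 30294 = 15535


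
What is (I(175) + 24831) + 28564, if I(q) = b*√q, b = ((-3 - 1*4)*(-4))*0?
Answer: 53395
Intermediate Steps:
b = 0 (b = ((-3 - 4)*(-4))*0 = -7*(-4)*0 = 28*0 = 0)
I(q) = 0 (I(q) = 0*√q = 0)
(I(175) + 24831) + 28564 = (0 + 24831) + 28564 = 24831 + 28564 = 53395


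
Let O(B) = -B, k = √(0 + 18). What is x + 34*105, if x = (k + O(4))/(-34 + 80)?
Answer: 82108/23 + 3*√2/46 ≈ 3570.0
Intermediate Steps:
k = 3*√2 (k = √18 = 3*√2 ≈ 4.2426)
x = -2/23 + 3*√2/46 (x = (3*√2 - 1*4)/(-34 + 80) = (3*√2 - 4)/46 = (-4 + 3*√2)*(1/46) = -2/23 + 3*√2/46 ≈ 0.0052748)
x + 34*105 = (-2/23 + 3*√2/46) + 34*105 = (-2/23 + 3*√2/46) + 3570 = 82108/23 + 3*√2/46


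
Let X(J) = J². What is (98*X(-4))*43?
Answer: 67424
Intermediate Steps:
(98*X(-4))*43 = (98*(-4)²)*43 = (98*16)*43 = 1568*43 = 67424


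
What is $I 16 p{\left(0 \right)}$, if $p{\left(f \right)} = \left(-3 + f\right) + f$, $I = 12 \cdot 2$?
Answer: $-1152$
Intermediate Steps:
$I = 24$
$p{\left(f \right)} = -3 + 2 f$
$I 16 p{\left(0 \right)} = 24 \cdot 16 \left(-3 + 2 \cdot 0\right) = 384 \left(-3 + 0\right) = 384 \left(-3\right) = -1152$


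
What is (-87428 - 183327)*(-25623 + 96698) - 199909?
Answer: -19244111534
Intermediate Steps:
(-87428 - 183327)*(-25623 + 96698) - 199909 = -270755*71075 - 199909 = -19243911625 - 199909 = -19244111534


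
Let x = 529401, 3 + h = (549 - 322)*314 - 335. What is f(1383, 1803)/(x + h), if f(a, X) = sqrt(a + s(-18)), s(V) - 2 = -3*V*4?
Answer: sqrt(1601)/600341 ≈ 6.6650e-5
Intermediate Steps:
h = 70940 (h = -3 + ((549 - 322)*314 - 335) = -3 + (227*314 - 335) = -3 + (71278 - 335) = -3 + 70943 = 70940)
s(V) = 2 - 12*V (s(V) = 2 - 3*V*4 = 2 - 12*V)
f(a, X) = sqrt(218 + a) (f(a, X) = sqrt(a + (2 - 12*(-18))) = sqrt(a + (2 + 216)) = sqrt(a + 218) = sqrt(218 + a))
f(1383, 1803)/(x + h) = sqrt(218 + 1383)/(529401 + 70940) = sqrt(1601)/600341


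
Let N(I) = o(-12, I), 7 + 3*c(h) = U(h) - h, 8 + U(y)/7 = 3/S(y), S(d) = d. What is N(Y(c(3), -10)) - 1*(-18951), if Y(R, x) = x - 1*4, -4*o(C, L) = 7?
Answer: 75797/4 ≈ 18949.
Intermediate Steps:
U(y) = -56 + 21/y (U(y) = -56 + 7*(3/y) = -56 + 21/y)
o(C, L) = -7/4 (o(C, L) = -¼*7 = -7/4)
c(h) = -21 + 7/h - h/3 (c(h) = -7/3 + ((-56 + 21/h) - h)/3 = -7/3 + (-56 - h + 21/h)/3 = -7/3 + (-56/3 + 7/h - h/3) = -21 + 7/h - h/3)
Y(R, x) = -4 + x (Y(R, x) = x - 4 = -4 + x)
N(I) = -7/4
N(Y(c(3), -10)) - 1*(-18951) = -7/4 - 1*(-18951) = -7/4 + 18951 = 75797/4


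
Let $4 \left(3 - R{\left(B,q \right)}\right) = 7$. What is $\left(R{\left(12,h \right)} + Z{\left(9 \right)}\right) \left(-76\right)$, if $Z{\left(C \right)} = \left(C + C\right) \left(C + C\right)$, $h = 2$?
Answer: $-24719$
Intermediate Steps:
$R{\left(B,q \right)} = \frac{5}{4}$ ($R{\left(B,q \right)} = 3 - \frac{7}{4} = \frac{5}{4}$)
$Z{\left(C \right)} = 4 C^{2}$ ($Z{\left(C \right)} = 2 C 2 C = 4 C^{2}$)
$\left(R{\left(12,h \right)} + Z{\left(9 \right)}\right) \left(-76\right) = \left(\frac{5}{4} + 4 \cdot 9^{2}\right) \left(-76\right) = \left(\frac{5}{4} + 4 \cdot 81\right) \left(-76\right) = \left(\frac{5}{4} + 324\right) \left(-76\right) = \frac{1301}{4} \left(-76\right) = -24719$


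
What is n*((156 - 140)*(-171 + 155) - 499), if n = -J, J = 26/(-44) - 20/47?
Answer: -793505/1034 ≈ -767.41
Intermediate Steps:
J = -1051/1034 (J = 26*(-1/44) - 20*1/47 = -13/22 - 20/47 = -1051/1034 ≈ -1.0164)
n = 1051/1034 (n = -1*(-1051/1034) = 1051/1034 ≈ 1.0164)
n*((156 - 140)*(-171 + 155) - 499) = 1051*((156 - 140)*(-171 + 155) - 499)/1034 = 1051*(16*(-16) - 499)/1034 = 1051*(-256 - 499)/1034 = (1051/1034)*(-755) = -793505/1034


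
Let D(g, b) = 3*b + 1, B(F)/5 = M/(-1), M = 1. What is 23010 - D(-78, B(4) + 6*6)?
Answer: 22916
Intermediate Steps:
B(F) = -5 (B(F) = 5*(1/(-1)) = 5*(1*(-1)) = 5*(-1) = -5)
D(g, b) = 1 + 3*b
23010 - D(-78, B(4) + 6*6) = 23010 - (1 + 3*(-5 + 6*6)) = 23010 - (1 + 3*(-5 + 36)) = 23010 - (1 + 3*31) = 23010 - (1 + 93) = 23010 - 1*94 = 23010 - 94 = 22916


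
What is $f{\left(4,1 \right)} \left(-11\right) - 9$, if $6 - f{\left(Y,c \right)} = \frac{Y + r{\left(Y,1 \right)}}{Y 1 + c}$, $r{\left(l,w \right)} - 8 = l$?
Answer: $- \frac{199}{5} \approx -39.8$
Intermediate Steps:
$r{\left(l,w \right)} = 8 + l$
$f{\left(Y,c \right)} = 6 - \frac{8 + 2 Y}{Y + c}$ ($f{\left(Y,c \right)} = 6 - \frac{Y + \left(8 + Y\right)}{Y 1 + c} = 6 - \frac{8 + 2 Y}{Y + c}$)
$f{\left(4,1 \right)} \left(-11\right) - 9 = \frac{2 \left(-4 + 2 \cdot 4 + 3 \cdot 1\right)}{4 + 1} \left(-11\right) - 9 = \frac{2 \left(-4 + 8 + 3\right)}{5} \left(-11\right) - 9 = 2 \cdot \frac{1}{5} \cdot 7 \left(-11\right) - 9 = \frac{14}{5} \left(-11\right) - 9 = - \frac{154}{5} - 9 = - \frac{199}{5}$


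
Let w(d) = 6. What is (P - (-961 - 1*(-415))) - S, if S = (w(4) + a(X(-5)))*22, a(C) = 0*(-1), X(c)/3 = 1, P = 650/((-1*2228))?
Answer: 460871/1114 ≈ 413.71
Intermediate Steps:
P = -325/1114 (P = 650/(-2228) = 650*(-1/2228) = -325/1114 ≈ -0.29174)
X(c) = 3 (X(c) = 3*1 = 3)
a(C) = 0
S = 132 (S = (6 + 0)*22 = 6*22 = 132)
(P - (-961 - 1*(-415))) - S = (-325/1114 - (-961 - 1*(-415))) - 1*132 = (-325/1114 - (-961 + 415)) - 132 = (-325/1114 - 1*(-546)) - 132 = (-325/1114 + 546) - 132 = 607919/1114 - 132 = 460871/1114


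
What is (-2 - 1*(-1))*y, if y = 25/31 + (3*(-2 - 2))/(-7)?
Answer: -547/217 ≈ -2.5207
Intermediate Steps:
y = 547/217 (y = 25*(1/31) + (3*(-4))*(-1/7) = 25/31 - 12*(-1/7) = 25/31 + 12/7 = 547/217 ≈ 2.5207)
(-2 - 1*(-1))*y = (-2 - 1*(-1))*(547/217) = (-2 + 1)*(547/217) = -1*547/217 = -547/217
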